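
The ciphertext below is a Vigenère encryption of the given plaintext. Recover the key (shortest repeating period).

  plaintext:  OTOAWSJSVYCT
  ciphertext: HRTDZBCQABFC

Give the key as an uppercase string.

TYFDDJ

  i= 0: H-O = 19 → T
  i= 1: R-T = 24 → Y
  i= 2: T-O =  5 → F
  i= 3: D-A =  3 → D
  i= 4: Z-W =  3 → D
  i= 5: B-S =  9 → J
  i= 6: C-J = 19 → T
  i= 7: Q-S = 24 → Y
  i= 8: A-V =  5 → F
  i= 9: B-Y =  3 → D
  i=10: F-C =  3 → D
  i=11: C-T =  9 → J
  shifts repeat with period 6: TYFDDJ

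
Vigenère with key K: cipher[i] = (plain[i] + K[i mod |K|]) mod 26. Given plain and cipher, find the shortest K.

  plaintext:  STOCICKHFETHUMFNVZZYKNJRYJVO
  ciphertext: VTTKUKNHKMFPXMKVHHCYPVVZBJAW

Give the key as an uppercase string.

  i= 0: V-S =  3 → D
  i= 1: T-T =  0 → A
  i= 2: T-O =  5 → F
  i= 3: K-C =  8 → I
  i= 4: U-I = 12 → M
  i= 5: K-C =  8 → I
  i= 6: N-K =  3 → D
  i= 7: H-H =  0 → A
  i= 8: K-F =  5 → F
  i= 9: M-E =  8 → I
  i=10: F-T = 12 → M
  i=11: P-H =  8 → I
  i=12: X-U =  3 → D
  i=13: M-M =  0 → A
  i=14: K-F =  5 → F
  i=15: V-N =  8 → I
  i=16: H-V = 12 → M
  i=17: H-Z =  8 → I
  i=18: C-Z =  3 → D
  i=19: Y-Y =  0 → A
  i=20: P-K =  5 → F
  i=21: V-N =  8 → I
  i=22: V-J = 12 → M
  i=23: Z-R =  8 → I
  i=24: B-Y =  3 → D
  i=25: J-J =  0 → A
  i=26: A-V =  5 → F
  i=27: W-O =  8 → I
  shifts repeat with period 6: DAFIMI

DAFIMI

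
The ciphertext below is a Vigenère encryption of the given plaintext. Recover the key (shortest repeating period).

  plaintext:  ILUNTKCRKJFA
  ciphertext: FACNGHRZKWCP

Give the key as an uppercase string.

XPIAN

  i= 0: F-I = 23 → X
  i= 1: A-L = 15 → P
  i= 2: C-U =  8 → I
  i= 3: N-N =  0 → A
  i= 4: G-T = 13 → N
  i= 5: H-K = 23 → X
  i= 6: R-C = 15 → P
  i= 7: Z-R =  8 → I
  i= 8: K-K =  0 → A
  i= 9: W-J = 13 → N
  i=10: C-F = 23 → X
  i=11: P-A = 15 → P
  shifts repeat with period 5: XPIAN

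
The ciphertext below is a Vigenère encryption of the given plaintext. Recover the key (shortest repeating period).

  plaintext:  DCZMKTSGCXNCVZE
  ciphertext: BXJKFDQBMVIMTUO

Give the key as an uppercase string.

YVK

  i= 0: B-D = 24 → Y
  i= 1: X-C = 21 → V
  i= 2: J-Z = 10 → K
  i= 3: K-M = 24 → Y
  i= 4: F-K = 21 → V
  i= 5: D-T = 10 → K
  i= 6: Q-S = 24 → Y
  i= 7: B-G = 21 → V
  i= 8: M-C = 10 → K
  i= 9: V-X = 24 → Y
  i=10: I-N = 21 → V
  i=11: M-C = 10 → K
  i=12: T-V = 24 → Y
  i=13: U-Z = 21 → V
  i=14: O-E = 10 → K
  shifts repeat with period 3: YVK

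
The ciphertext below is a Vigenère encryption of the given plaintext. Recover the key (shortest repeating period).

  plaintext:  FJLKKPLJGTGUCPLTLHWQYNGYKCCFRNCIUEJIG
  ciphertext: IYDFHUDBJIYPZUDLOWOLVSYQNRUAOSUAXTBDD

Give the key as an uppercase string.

  i= 0: I-F =  3 → D
  i= 1: Y-J = 15 → P
  i= 2: D-L = 18 → S
  i= 3: F-K = 21 → V
  i= 4: H-K = 23 → X
  i= 5: U-P =  5 → F
  i= 6: D-L = 18 → S
  i= 7: B-J = 18 → S
  i= 8: J-G =  3 → D
  i= 9: I-T = 15 → P
  i=10: Y-G = 18 → S
  i=11: P-U = 21 → V
  i=12: Z-C = 23 → X
  i=13: U-P =  5 → F
  i=14: D-L = 18 → S
  i=15: L-T = 18 → S
  i=16: O-L =  3 → D
  i=17: W-H = 15 → P
  i=18: O-W = 18 → S
  i=19: L-Q = 21 → V
  i=20: V-Y = 23 → X
  i=21: S-N =  5 → F
  i=22: Y-G = 18 → S
  i=23: Q-Y = 18 → S
  i=24: N-K =  3 → D
  i=25: R-C = 15 → P
  i=26: U-C = 18 → S
  i=27: A-F = 21 → V
  i=28: O-R = 23 → X
  i=29: S-N =  5 → F
  i=30: U-C = 18 → S
  i=31: A-I = 18 → S
  i=32: X-U =  3 → D
  i=33: T-E = 15 → P
  i=34: B-J = 18 → S
  i=35: D-I = 21 → V
  i=36: D-G = 23 → X
  shifts repeat with period 8: DPSVXFSS

DPSVXFSS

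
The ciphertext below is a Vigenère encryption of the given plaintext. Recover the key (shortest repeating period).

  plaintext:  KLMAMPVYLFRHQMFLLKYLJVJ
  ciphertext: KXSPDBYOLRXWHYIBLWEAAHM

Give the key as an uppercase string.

  i= 0: K-K =  0 → A
  i= 1: X-L = 12 → M
  i= 2: S-M =  6 → G
  i= 3: P-A = 15 → P
  i= 4: D-M = 17 → R
  i= 5: B-P = 12 → M
  i= 6: Y-V =  3 → D
  i= 7: O-Y = 16 → Q
  i= 8: L-L =  0 → A
  i= 9: R-F = 12 → M
  i=10: X-R =  6 → G
  i=11: W-H = 15 → P
  i=12: H-Q = 17 → R
  i=13: Y-M = 12 → M
  i=14: I-F =  3 → D
  i=15: B-L = 16 → Q
  i=16: L-L =  0 → A
  i=17: W-K = 12 → M
  i=18: E-Y =  6 → G
  i=19: A-L = 15 → P
  i=20: A-J = 17 → R
  i=21: H-V = 12 → M
  i=22: M-J =  3 → D
  shifts repeat with period 8: AMGPRMDQ

AMGPRMDQ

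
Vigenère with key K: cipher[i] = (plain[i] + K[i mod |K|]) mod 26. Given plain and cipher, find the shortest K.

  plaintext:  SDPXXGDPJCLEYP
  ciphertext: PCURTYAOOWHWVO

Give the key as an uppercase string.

  i= 0: P-S = 23 → X
  i= 1: C-D = 25 → Z
  i= 2: U-P =  5 → F
  i= 3: R-X = 20 → U
  i= 4: T-X = 22 → W
  i= 5: Y-G = 18 → S
  i= 6: A-D = 23 → X
  i= 7: O-P = 25 → Z
  i= 8: O-J =  5 → F
  i= 9: W-C = 20 → U
  i=10: H-L = 22 → W
  i=11: W-E = 18 → S
  i=12: V-Y = 23 → X
  i=13: O-P = 25 → Z
  shifts repeat with period 6: XZFUWS

XZFUWS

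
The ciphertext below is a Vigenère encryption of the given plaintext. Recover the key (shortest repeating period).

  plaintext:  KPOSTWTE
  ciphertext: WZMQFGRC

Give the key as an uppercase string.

  i= 0: W-K = 12 → M
  i= 1: Z-P = 10 → K
  i= 2: M-O = 24 → Y
  i= 3: Q-S = 24 → Y
  i= 4: F-T = 12 → M
  i= 5: G-W = 10 → K
  i= 6: R-T = 24 → Y
  i= 7: C-E = 24 → Y
  shifts repeat with period 4: MKYY

MKYY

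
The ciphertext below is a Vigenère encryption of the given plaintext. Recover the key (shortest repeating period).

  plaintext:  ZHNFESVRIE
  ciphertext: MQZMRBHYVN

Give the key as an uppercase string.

NJMH

  i= 0: M-Z = 13 → N
  i= 1: Q-H =  9 → J
  i= 2: Z-N = 12 → M
  i= 3: M-F =  7 → H
  i= 4: R-E = 13 → N
  i= 5: B-S =  9 → J
  i= 6: H-V = 12 → M
  i= 7: Y-R =  7 → H
  i= 8: V-I = 13 → N
  i= 9: N-E =  9 → J
  shifts repeat with period 4: NJMH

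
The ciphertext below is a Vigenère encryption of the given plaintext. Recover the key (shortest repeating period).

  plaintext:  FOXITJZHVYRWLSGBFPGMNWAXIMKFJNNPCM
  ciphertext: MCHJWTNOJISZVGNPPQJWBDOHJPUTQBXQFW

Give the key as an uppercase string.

  i= 0: M-F =  7 → H
  i= 1: C-O = 14 → O
  i= 2: H-X = 10 → K
  i= 3: J-I =  1 → B
  i= 4: W-T =  3 → D
  i= 5: T-J = 10 → K
  i= 6: N-Z = 14 → O
  i= 7: O-H =  7 → H
  i= 8: J-V = 14 → O
  i= 9: I-Y = 10 → K
  i=10: S-R =  1 → B
  i=11: Z-W =  3 → D
  i=12: V-L = 10 → K
  i=13: G-S = 14 → O
  i=14: N-G =  7 → H
  i=15: P-B = 14 → O
  i=16: P-F = 10 → K
  i=17: Q-P =  1 → B
  i=18: J-G =  3 → D
  i=19: W-M = 10 → K
  i=20: B-N = 14 → O
  i=21: D-W =  7 → H
  i=22: O-A = 14 → O
  i=23: H-X = 10 → K
  i=24: J-I =  1 → B
  i=25: P-M =  3 → D
  i=26: U-K = 10 → K
  i=27: T-F = 14 → O
  i=28: Q-J =  7 → H
  i=29: B-N = 14 → O
  i=30: X-N = 10 → K
  i=31: Q-P =  1 → B
  i=32: F-C =  3 → D
  i=33: W-M = 10 → K
  shifts repeat with period 7: HOKBDKO

HOKBDKO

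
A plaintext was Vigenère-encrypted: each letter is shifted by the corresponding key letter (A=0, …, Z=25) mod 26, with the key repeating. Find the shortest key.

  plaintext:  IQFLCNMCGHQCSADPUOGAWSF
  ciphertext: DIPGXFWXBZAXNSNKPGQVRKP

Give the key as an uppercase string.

  i= 0: D-I = 21 → V
  i= 1: I-Q = 18 → S
  i= 2: P-F = 10 → K
  i= 3: G-L = 21 → V
  i= 4: X-C = 21 → V
  i= 5: F-N = 18 → S
  i= 6: W-M = 10 → K
  i= 7: X-C = 21 → V
  i= 8: B-G = 21 → V
  i= 9: Z-H = 18 → S
  i=10: A-Q = 10 → K
  i=11: X-C = 21 → V
  i=12: N-S = 21 → V
  i=13: S-A = 18 → S
  i=14: N-D = 10 → K
  i=15: K-P = 21 → V
  i=16: P-U = 21 → V
  i=17: G-O = 18 → S
  i=18: Q-G = 10 → K
  i=19: V-A = 21 → V
  i=20: R-W = 21 → V
  i=21: K-S = 18 → S
  i=22: P-F = 10 → K
  shifts repeat with period 4: VSKV

VSKV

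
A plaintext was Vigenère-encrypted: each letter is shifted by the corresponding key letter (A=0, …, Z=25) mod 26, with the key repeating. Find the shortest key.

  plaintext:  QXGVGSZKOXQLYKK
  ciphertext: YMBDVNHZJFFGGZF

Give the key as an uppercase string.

IPV

  i= 0: Y-Q =  8 → I
  i= 1: M-X = 15 → P
  i= 2: B-G = 21 → V
  i= 3: D-V =  8 → I
  i= 4: V-G = 15 → P
  i= 5: N-S = 21 → V
  i= 6: H-Z =  8 → I
  i= 7: Z-K = 15 → P
  i= 8: J-O = 21 → V
  i= 9: F-X =  8 → I
  i=10: F-Q = 15 → P
  i=11: G-L = 21 → V
  i=12: G-Y =  8 → I
  i=13: Z-K = 15 → P
  i=14: F-K = 21 → V
  shifts repeat with period 3: IPV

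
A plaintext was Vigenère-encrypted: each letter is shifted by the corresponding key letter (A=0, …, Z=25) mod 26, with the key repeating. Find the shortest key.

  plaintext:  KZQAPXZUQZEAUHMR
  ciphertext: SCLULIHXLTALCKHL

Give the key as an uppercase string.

IDVUWL

  i= 0: S-K =  8 → I
  i= 1: C-Z =  3 → D
  i= 2: L-Q = 21 → V
  i= 3: U-A = 20 → U
  i= 4: L-P = 22 → W
  i= 5: I-X = 11 → L
  i= 6: H-Z =  8 → I
  i= 7: X-U =  3 → D
  i= 8: L-Q = 21 → V
  i= 9: T-Z = 20 → U
  i=10: A-E = 22 → W
  i=11: L-A = 11 → L
  i=12: C-U =  8 → I
  i=13: K-H =  3 → D
  i=14: H-M = 21 → V
  i=15: L-R = 20 → U
  shifts repeat with period 6: IDVUWL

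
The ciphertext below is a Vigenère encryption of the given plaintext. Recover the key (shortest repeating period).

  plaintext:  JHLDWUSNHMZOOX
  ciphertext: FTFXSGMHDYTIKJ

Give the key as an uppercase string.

  i= 0: F-J = 22 → W
  i= 1: T-H = 12 → M
  i= 2: F-L = 20 → U
  i= 3: X-D = 20 → U
  i= 4: S-W = 22 → W
  i= 5: G-U = 12 → M
  i= 6: M-S = 20 → U
  i= 7: H-N = 20 → U
  i= 8: D-H = 22 → W
  i= 9: Y-M = 12 → M
  i=10: T-Z = 20 → U
  i=11: I-O = 20 → U
  i=12: K-O = 22 → W
  i=13: J-X = 12 → M
  shifts repeat with period 4: WMUU

WMUU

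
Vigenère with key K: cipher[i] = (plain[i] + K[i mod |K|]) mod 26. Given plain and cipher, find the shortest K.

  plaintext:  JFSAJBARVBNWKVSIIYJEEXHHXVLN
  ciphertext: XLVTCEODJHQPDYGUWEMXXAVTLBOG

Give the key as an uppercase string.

  i= 0: X-J = 14 → O
  i= 1: L-F =  6 → G
  i= 2: V-S =  3 → D
  i= 3: T-A = 19 → T
  i= 4: C-J = 19 → T
  i= 5: E-B =  3 → D
  i= 6: O-A = 14 → O
  i= 7: D-R = 12 → M
  i= 8: J-V = 14 → O
  i= 9: H-B =  6 → G
  i=10: Q-N =  3 → D
  i=11: P-W = 19 → T
  i=12: D-K = 19 → T
  i=13: Y-V =  3 → D
  i=14: G-S = 14 → O
  i=15: U-I = 12 → M
  i=16: W-I = 14 → O
  i=17: E-Y =  6 → G
  i=18: M-J =  3 → D
  i=19: X-E = 19 → T
  i=20: X-E = 19 → T
  i=21: A-X =  3 → D
  i=22: V-H = 14 → O
  i=23: T-H = 12 → M
  i=24: L-X = 14 → O
  i=25: B-V =  6 → G
  i=26: O-L =  3 → D
  i=27: G-N = 19 → T
  shifts repeat with period 8: OGDTTDOM

OGDTTDOM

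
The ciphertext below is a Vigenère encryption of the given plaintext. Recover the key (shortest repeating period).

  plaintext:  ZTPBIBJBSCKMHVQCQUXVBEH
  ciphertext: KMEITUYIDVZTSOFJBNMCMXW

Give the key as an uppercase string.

  i= 0: K-Z = 11 → L
  i= 1: M-T = 19 → T
  i= 2: E-P = 15 → P
  i= 3: I-B =  7 → H
  i= 4: T-I = 11 → L
  i= 5: U-B = 19 → T
  i= 6: Y-J = 15 → P
  i= 7: I-B =  7 → H
  i= 8: D-S = 11 → L
  i= 9: V-C = 19 → T
  i=10: Z-K = 15 → P
  i=11: T-M =  7 → H
  i=12: S-H = 11 → L
  i=13: O-V = 19 → T
  i=14: F-Q = 15 → P
  i=15: J-C =  7 → H
  i=16: B-Q = 11 → L
  i=17: N-U = 19 → T
  i=18: M-X = 15 → P
  i=19: C-V =  7 → H
  i=20: M-B = 11 → L
  i=21: X-E = 19 → T
  i=22: W-H = 15 → P
  shifts repeat with period 4: LTPH

LTPH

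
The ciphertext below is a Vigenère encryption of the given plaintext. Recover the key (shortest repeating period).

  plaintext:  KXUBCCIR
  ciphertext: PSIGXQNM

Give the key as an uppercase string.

  i= 0: P-K =  5 → F
  i= 1: S-X = 21 → V
  i= 2: I-U = 14 → O
  i= 3: G-B =  5 → F
  i= 4: X-C = 21 → V
  i= 5: Q-C = 14 → O
  i= 6: N-I =  5 → F
  i= 7: M-R = 21 → V
  shifts repeat with period 3: FVO

FVO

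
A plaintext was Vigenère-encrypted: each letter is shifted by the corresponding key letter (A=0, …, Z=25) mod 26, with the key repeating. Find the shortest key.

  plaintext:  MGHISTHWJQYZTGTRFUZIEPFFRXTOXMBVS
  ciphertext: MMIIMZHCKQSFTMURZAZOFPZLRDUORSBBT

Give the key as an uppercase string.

AGBAUG

  i= 0: M-M =  0 → A
  i= 1: M-G =  6 → G
  i= 2: I-H =  1 → B
  i= 3: I-I =  0 → A
  i= 4: M-S = 20 → U
  i= 5: Z-T =  6 → G
  i= 6: H-H =  0 → A
  i= 7: C-W =  6 → G
  i= 8: K-J =  1 → B
  i= 9: Q-Q =  0 → A
  i=10: S-Y = 20 → U
  i=11: F-Z =  6 → G
  i=12: T-T =  0 → A
  i=13: M-G =  6 → G
  i=14: U-T =  1 → B
  i=15: R-R =  0 → A
  i=16: Z-F = 20 → U
  i=17: A-U =  6 → G
  i=18: Z-Z =  0 → A
  i=19: O-I =  6 → G
  i=20: F-E =  1 → B
  i=21: P-P =  0 → A
  i=22: Z-F = 20 → U
  i=23: L-F =  6 → G
  i=24: R-R =  0 → A
  i=25: D-X =  6 → G
  i=26: U-T =  1 → B
  i=27: O-O =  0 → A
  i=28: R-X = 20 → U
  i=29: S-M =  6 → G
  i=30: B-B =  0 → A
  i=31: B-V =  6 → G
  i=32: T-S =  1 → B
  shifts repeat with period 6: AGBAUG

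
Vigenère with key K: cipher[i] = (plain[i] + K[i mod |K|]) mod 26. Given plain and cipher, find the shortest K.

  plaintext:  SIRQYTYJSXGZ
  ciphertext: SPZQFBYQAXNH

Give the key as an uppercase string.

AHI

  i= 0: S-S =  0 → A
  i= 1: P-I =  7 → H
  i= 2: Z-R =  8 → I
  i= 3: Q-Q =  0 → A
  i= 4: F-Y =  7 → H
  i= 5: B-T =  8 → I
  i= 6: Y-Y =  0 → A
  i= 7: Q-J =  7 → H
  i= 8: A-S =  8 → I
  i= 9: X-X =  0 → A
  i=10: N-G =  7 → H
  i=11: H-Z =  8 → I
  shifts repeat with period 3: AHI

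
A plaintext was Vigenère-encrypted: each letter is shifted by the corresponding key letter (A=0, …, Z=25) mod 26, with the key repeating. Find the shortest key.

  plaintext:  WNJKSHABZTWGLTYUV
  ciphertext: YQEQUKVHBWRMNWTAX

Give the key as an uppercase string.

CDVG

  i= 0: Y-W =  2 → C
  i= 1: Q-N =  3 → D
  i= 2: E-J = 21 → V
  i= 3: Q-K =  6 → G
  i= 4: U-S =  2 → C
  i= 5: K-H =  3 → D
  i= 6: V-A = 21 → V
  i= 7: H-B =  6 → G
  i= 8: B-Z =  2 → C
  i= 9: W-T =  3 → D
  i=10: R-W = 21 → V
  i=11: M-G =  6 → G
  i=12: N-L =  2 → C
  i=13: W-T =  3 → D
  i=14: T-Y = 21 → V
  i=15: A-U =  6 → G
  i=16: X-V =  2 → C
  shifts repeat with period 4: CDVG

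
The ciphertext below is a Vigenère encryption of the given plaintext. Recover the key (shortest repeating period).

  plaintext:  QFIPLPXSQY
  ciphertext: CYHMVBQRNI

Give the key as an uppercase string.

  i= 0: C-Q = 12 → M
  i= 1: Y-F = 19 → T
  i= 2: H-I = 25 → Z
  i= 3: M-P = 23 → X
  i= 4: V-L = 10 → K
  i= 5: B-P = 12 → M
  i= 6: Q-X = 19 → T
  i= 7: R-S = 25 → Z
  i= 8: N-Q = 23 → X
  i= 9: I-Y = 10 → K
  shifts repeat with period 5: MTZXK

MTZXK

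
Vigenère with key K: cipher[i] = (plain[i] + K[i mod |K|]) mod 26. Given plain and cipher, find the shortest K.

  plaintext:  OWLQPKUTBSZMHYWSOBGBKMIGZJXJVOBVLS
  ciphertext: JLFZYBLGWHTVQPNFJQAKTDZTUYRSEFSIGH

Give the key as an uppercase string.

VPUJJRRN

  i= 0: J-O = 21 → V
  i= 1: L-W = 15 → P
  i= 2: F-L = 20 → U
  i= 3: Z-Q =  9 → J
  i= 4: Y-P =  9 → J
  i= 5: B-K = 17 → R
  i= 6: L-U = 17 → R
  i= 7: G-T = 13 → N
  i= 8: W-B = 21 → V
  i= 9: H-S = 15 → P
  i=10: T-Z = 20 → U
  i=11: V-M =  9 → J
  i=12: Q-H =  9 → J
  i=13: P-Y = 17 → R
  i=14: N-W = 17 → R
  i=15: F-S = 13 → N
  i=16: J-O = 21 → V
  i=17: Q-B = 15 → P
  i=18: A-G = 20 → U
  i=19: K-B =  9 → J
  i=20: T-K =  9 → J
  i=21: D-M = 17 → R
  i=22: Z-I = 17 → R
  i=23: T-G = 13 → N
  i=24: U-Z = 21 → V
  i=25: Y-J = 15 → P
  i=26: R-X = 20 → U
  i=27: S-J =  9 → J
  i=28: E-V =  9 → J
  i=29: F-O = 17 → R
  i=30: S-B = 17 → R
  i=31: I-V = 13 → N
  i=32: G-L = 21 → V
  i=33: H-S = 15 → P
  shifts repeat with period 8: VPUJJRRN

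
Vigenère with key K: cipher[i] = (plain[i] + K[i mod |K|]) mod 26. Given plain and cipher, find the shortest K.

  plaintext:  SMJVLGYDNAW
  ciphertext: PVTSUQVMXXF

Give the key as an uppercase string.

  i= 0: P-S = 23 → X
  i= 1: V-M =  9 → J
  i= 2: T-J = 10 → K
  i= 3: S-V = 23 → X
  i= 4: U-L =  9 → J
  i= 5: Q-G = 10 → K
  i= 6: V-Y = 23 → X
  i= 7: M-D =  9 → J
  i= 8: X-N = 10 → K
  i= 9: X-A = 23 → X
  i=10: F-W =  9 → J
  shifts repeat with period 3: XJK

XJK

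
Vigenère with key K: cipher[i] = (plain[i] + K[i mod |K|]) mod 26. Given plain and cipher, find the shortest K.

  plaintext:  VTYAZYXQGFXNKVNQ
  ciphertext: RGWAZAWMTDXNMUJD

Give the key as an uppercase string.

WNYAACZ

  i= 0: R-V = 22 → W
  i= 1: G-T = 13 → N
  i= 2: W-Y = 24 → Y
  i= 3: A-A =  0 → A
  i= 4: Z-Z =  0 → A
  i= 5: A-Y =  2 → C
  i= 6: W-X = 25 → Z
  i= 7: M-Q = 22 → W
  i= 8: T-G = 13 → N
  i= 9: D-F = 24 → Y
  i=10: X-X =  0 → A
  i=11: N-N =  0 → A
  i=12: M-K =  2 → C
  i=13: U-V = 25 → Z
  i=14: J-N = 22 → W
  i=15: D-Q = 13 → N
  shifts repeat with period 7: WNYAACZ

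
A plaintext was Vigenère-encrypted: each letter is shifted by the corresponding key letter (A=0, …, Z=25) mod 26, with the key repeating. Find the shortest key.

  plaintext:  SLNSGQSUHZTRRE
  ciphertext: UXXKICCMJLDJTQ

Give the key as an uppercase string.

  i= 0: U-S =  2 → C
  i= 1: X-L = 12 → M
  i= 2: X-N = 10 → K
  i= 3: K-S = 18 → S
  i= 4: I-G =  2 → C
  i= 5: C-Q = 12 → M
  i= 6: C-S = 10 → K
  i= 7: M-U = 18 → S
  i= 8: J-H =  2 → C
  i= 9: L-Z = 12 → M
  i=10: D-T = 10 → K
  i=11: J-R = 18 → S
  i=12: T-R =  2 → C
  i=13: Q-E = 12 → M
  shifts repeat with period 4: CMKS

CMKS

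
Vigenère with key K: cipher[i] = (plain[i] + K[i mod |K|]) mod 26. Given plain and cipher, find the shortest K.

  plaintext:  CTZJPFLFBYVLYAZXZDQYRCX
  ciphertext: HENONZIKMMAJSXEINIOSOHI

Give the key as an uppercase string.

  i= 0: H-C =  5 → F
  i= 1: E-T = 11 → L
  i= 2: N-Z = 14 → O
  i= 3: O-J =  5 → F
  i= 4: N-P = 24 → Y
  i= 5: Z-F = 20 → U
  i= 6: I-L = 23 → X
  i= 7: K-F =  5 → F
  i= 8: M-B = 11 → L
  i= 9: M-Y = 14 → O
  i=10: A-V =  5 → F
  i=11: J-L = 24 → Y
  i=12: S-Y = 20 → U
  i=13: X-A = 23 → X
  i=14: E-Z =  5 → F
  i=15: I-X = 11 → L
  i=16: N-Z = 14 → O
  i=17: I-D =  5 → F
  i=18: O-Q = 24 → Y
  i=19: S-Y = 20 → U
  i=20: O-R = 23 → X
  i=21: H-C =  5 → F
  i=22: I-X = 11 → L
  shifts repeat with period 7: FLOFYUX

FLOFYUX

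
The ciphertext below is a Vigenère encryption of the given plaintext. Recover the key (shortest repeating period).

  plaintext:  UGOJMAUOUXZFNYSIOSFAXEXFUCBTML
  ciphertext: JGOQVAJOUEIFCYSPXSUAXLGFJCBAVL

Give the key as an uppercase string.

  i= 0: J-U = 15 → P
  i= 1: G-G =  0 → A
  i= 2: O-O =  0 → A
  i= 3: Q-J =  7 → H
  i= 4: V-M =  9 → J
  i= 5: A-A =  0 → A
  i= 6: J-U = 15 → P
  i= 7: O-O =  0 → A
  i= 8: U-U =  0 → A
  i= 9: E-X =  7 → H
  i=10: I-Z =  9 → J
  i=11: F-F =  0 → A
  i=12: C-N = 15 → P
  i=13: Y-Y =  0 → A
  i=14: S-S =  0 → A
  i=15: P-I =  7 → H
  i=16: X-O =  9 → J
  i=17: S-S =  0 → A
  i=18: U-F = 15 → P
  i=19: A-A =  0 → A
  i=20: X-X =  0 → A
  i=21: L-E =  7 → H
  i=22: G-X =  9 → J
  i=23: F-F =  0 → A
  i=24: J-U = 15 → P
  i=25: C-C =  0 → A
  i=26: B-B =  0 → A
  i=27: A-T =  7 → H
  i=28: V-M =  9 → J
  i=29: L-L =  0 → A
  shifts repeat with period 6: PAAHJA

PAAHJA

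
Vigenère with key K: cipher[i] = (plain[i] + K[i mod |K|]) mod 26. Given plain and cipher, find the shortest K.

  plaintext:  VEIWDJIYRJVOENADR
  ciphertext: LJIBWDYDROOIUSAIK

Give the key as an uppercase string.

  i= 0: L-V = 16 → Q
  i= 1: J-E =  5 → F
  i= 2: I-I =  0 → A
  i= 3: B-W =  5 → F
  i= 4: W-D = 19 → T
  i= 5: D-J = 20 → U
  i= 6: Y-I = 16 → Q
  i= 7: D-Y =  5 → F
  i= 8: R-R =  0 → A
  i= 9: O-J =  5 → F
  i=10: O-V = 19 → T
  i=11: I-O = 20 → U
  i=12: U-E = 16 → Q
  i=13: S-N =  5 → F
  i=14: A-A =  0 → A
  i=15: I-D =  5 → F
  i=16: K-R = 19 → T
  shifts repeat with period 6: QFAFTU

QFAFTU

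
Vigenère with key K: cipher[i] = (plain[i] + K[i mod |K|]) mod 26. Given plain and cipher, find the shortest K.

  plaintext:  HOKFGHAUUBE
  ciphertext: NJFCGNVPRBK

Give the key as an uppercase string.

GVVXA

  i= 0: N-H =  6 → G
  i= 1: J-O = 21 → V
  i= 2: F-K = 21 → V
  i= 3: C-F = 23 → X
  i= 4: G-G =  0 → A
  i= 5: N-H =  6 → G
  i= 6: V-A = 21 → V
  i= 7: P-U = 21 → V
  i= 8: R-U = 23 → X
  i= 9: B-B =  0 → A
  i=10: K-E =  6 → G
  shifts repeat with period 5: GVVXA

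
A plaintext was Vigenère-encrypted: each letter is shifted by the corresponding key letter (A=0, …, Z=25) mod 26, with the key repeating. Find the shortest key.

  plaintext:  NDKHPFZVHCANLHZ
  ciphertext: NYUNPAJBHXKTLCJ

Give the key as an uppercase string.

AVKG

  i= 0: N-N =  0 → A
  i= 1: Y-D = 21 → V
  i= 2: U-K = 10 → K
  i= 3: N-H =  6 → G
  i= 4: P-P =  0 → A
  i= 5: A-F = 21 → V
  i= 6: J-Z = 10 → K
  i= 7: B-V =  6 → G
  i= 8: H-H =  0 → A
  i= 9: X-C = 21 → V
  i=10: K-A = 10 → K
  i=11: T-N =  6 → G
  i=12: L-L =  0 → A
  i=13: C-H = 21 → V
  i=14: J-Z = 10 → K
  shifts repeat with period 4: AVKG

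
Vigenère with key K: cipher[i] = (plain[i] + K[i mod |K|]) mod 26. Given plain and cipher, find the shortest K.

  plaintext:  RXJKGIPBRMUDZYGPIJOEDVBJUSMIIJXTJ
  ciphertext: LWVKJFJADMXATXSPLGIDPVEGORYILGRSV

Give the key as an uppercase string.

  i= 0: L-R = 20 → U
  i= 1: W-X = 25 → Z
  i= 2: V-J = 12 → M
  i= 3: K-K =  0 → A
  i= 4: J-G =  3 → D
  i= 5: F-I = 23 → X
  i= 6: J-P = 20 → U
  i= 7: A-B = 25 → Z
  i= 8: D-R = 12 → M
  i= 9: M-M =  0 → A
  i=10: X-U =  3 → D
  i=11: A-D = 23 → X
  i=12: T-Z = 20 → U
  i=13: X-Y = 25 → Z
  i=14: S-G = 12 → M
  i=15: P-P =  0 → A
  i=16: L-I =  3 → D
  i=17: G-J = 23 → X
  i=18: I-O = 20 → U
  i=19: D-E = 25 → Z
  i=20: P-D = 12 → M
  i=21: V-V =  0 → A
  i=22: E-B =  3 → D
  i=23: G-J = 23 → X
  i=24: O-U = 20 → U
  i=25: R-S = 25 → Z
  i=26: Y-M = 12 → M
  i=27: I-I =  0 → A
  i=28: L-I =  3 → D
  i=29: G-J = 23 → X
  i=30: R-X = 20 → U
  i=31: S-T = 25 → Z
  i=32: V-J = 12 → M
  shifts repeat with period 6: UZMADX

UZMADX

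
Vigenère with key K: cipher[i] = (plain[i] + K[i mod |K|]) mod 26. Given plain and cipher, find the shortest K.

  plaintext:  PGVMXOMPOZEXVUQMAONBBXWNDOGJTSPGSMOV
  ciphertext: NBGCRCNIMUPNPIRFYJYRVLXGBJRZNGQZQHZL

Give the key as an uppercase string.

YVLQUOBT

  i= 0: N-P = 24 → Y
  i= 1: B-G = 21 → V
  i= 2: G-V = 11 → L
  i= 3: C-M = 16 → Q
  i= 4: R-X = 20 → U
  i= 5: C-O = 14 → O
  i= 6: N-M =  1 → B
  i= 7: I-P = 19 → T
  i= 8: M-O = 24 → Y
  i= 9: U-Z = 21 → V
  i=10: P-E = 11 → L
  i=11: N-X = 16 → Q
  i=12: P-V = 20 → U
  i=13: I-U = 14 → O
  i=14: R-Q =  1 → B
  i=15: F-M = 19 → T
  i=16: Y-A = 24 → Y
  i=17: J-O = 21 → V
  i=18: Y-N = 11 → L
  i=19: R-B = 16 → Q
  i=20: V-B = 20 → U
  i=21: L-X = 14 → O
  i=22: X-W =  1 → B
  i=23: G-N = 19 → T
  i=24: B-D = 24 → Y
  i=25: J-O = 21 → V
  i=26: R-G = 11 → L
  i=27: Z-J = 16 → Q
  i=28: N-T = 20 → U
  i=29: G-S = 14 → O
  i=30: Q-P =  1 → B
  i=31: Z-G = 19 → T
  i=32: Q-S = 24 → Y
  i=33: H-M = 21 → V
  i=34: Z-O = 11 → L
  i=35: L-V = 16 → Q
  shifts repeat with period 8: YVLQUOBT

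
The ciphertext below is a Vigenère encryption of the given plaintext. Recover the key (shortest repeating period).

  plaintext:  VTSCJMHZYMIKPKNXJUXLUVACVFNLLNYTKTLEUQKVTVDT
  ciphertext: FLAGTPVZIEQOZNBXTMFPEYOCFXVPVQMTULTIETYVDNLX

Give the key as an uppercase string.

  i= 0: F-V = 10 → K
  i= 1: L-T = 18 → S
  i= 2: A-S =  8 → I
  i= 3: G-C =  4 → E
  i= 4: T-J = 10 → K
  i= 5: P-M =  3 → D
  i= 6: V-H = 14 → O
  i= 7: Z-Z =  0 → A
  i= 8: I-Y = 10 → K
  i= 9: E-M = 18 → S
  i=10: Q-I =  8 → I
  i=11: O-K =  4 → E
  i=12: Z-P = 10 → K
  i=13: N-K =  3 → D
  i=14: B-N = 14 → O
  i=15: X-X =  0 → A
  i=16: T-J = 10 → K
  i=17: M-U = 18 → S
  i=18: F-X =  8 → I
  i=19: P-L =  4 → E
  i=20: E-U = 10 → K
  i=21: Y-V =  3 → D
  i=22: O-A = 14 → O
  i=23: C-C =  0 → A
  i=24: F-V = 10 → K
  i=25: X-F = 18 → S
  i=26: V-N =  8 → I
  i=27: P-L =  4 → E
  i=28: V-L = 10 → K
  i=29: Q-N =  3 → D
  i=30: M-Y = 14 → O
  i=31: T-T =  0 → A
  i=32: U-K = 10 → K
  i=33: L-T = 18 → S
  i=34: T-L =  8 → I
  i=35: I-E =  4 → E
  i=36: E-U = 10 → K
  i=37: T-Q =  3 → D
  i=38: Y-K = 14 → O
  i=39: V-V =  0 → A
  i=40: D-T = 10 → K
  i=41: N-V = 18 → S
  i=42: L-D =  8 → I
  i=43: X-T =  4 → E
  shifts repeat with period 8: KSIEKDOA

KSIEKDOA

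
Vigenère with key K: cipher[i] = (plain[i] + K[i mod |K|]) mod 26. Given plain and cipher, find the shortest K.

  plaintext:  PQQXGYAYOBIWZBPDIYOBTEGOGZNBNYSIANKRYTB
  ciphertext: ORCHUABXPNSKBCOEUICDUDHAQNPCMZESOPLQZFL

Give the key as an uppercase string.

ZBMKOCB

  i= 0: O-P = 25 → Z
  i= 1: R-Q =  1 → B
  i= 2: C-Q = 12 → M
  i= 3: H-X = 10 → K
  i= 4: U-G = 14 → O
  i= 5: A-Y =  2 → C
  i= 6: B-A =  1 → B
  i= 7: X-Y = 25 → Z
  i= 8: P-O =  1 → B
  i= 9: N-B = 12 → M
  i=10: S-I = 10 → K
  i=11: K-W = 14 → O
  i=12: B-Z =  2 → C
  i=13: C-B =  1 → B
  i=14: O-P = 25 → Z
  i=15: E-D =  1 → B
  i=16: U-I = 12 → M
  i=17: I-Y = 10 → K
  i=18: C-O = 14 → O
  i=19: D-B =  2 → C
  i=20: U-T =  1 → B
  i=21: D-E = 25 → Z
  i=22: H-G =  1 → B
  i=23: A-O = 12 → M
  i=24: Q-G = 10 → K
  i=25: N-Z = 14 → O
  i=26: P-N =  2 → C
  i=27: C-B =  1 → B
  i=28: M-N = 25 → Z
  i=29: Z-Y =  1 → B
  i=30: E-S = 12 → M
  i=31: S-I = 10 → K
  i=32: O-A = 14 → O
  i=33: P-N =  2 → C
  i=34: L-K =  1 → B
  i=35: Q-R = 25 → Z
  i=36: Z-Y =  1 → B
  i=37: F-T = 12 → M
  i=38: L-B = 10 → K
  shifts repeat with period 7: ZBMKOCB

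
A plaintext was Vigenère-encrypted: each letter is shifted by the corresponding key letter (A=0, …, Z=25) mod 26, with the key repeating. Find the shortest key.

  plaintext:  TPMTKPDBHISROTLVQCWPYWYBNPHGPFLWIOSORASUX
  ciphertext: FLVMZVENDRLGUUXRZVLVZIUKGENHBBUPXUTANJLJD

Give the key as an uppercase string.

MWJTPGB

  i= 0: F-T = 12 → M
  i= 1: L-P = 22 → W
  i= 2: V-M =  9 → J
  i= 3: M-T = 19 → T
  i= 4: Z-K = 15 → P
  i= 5: V-P =  6 → G
  i= 6: E-D =  1 → B
  i= 7: N-B = 12 → M
  i= 8: D-H = 22 → W
  i= 9: R-I =  9 → J
  i=10: L-S = 19 → T
  i=11: G-R = 15 → P
  i=12: U-O =  6 → G
  i=13: U-T =  1 → B
  i=14: X-L = 12 → M
  i=15: R-V = 22 → W
  i=16: Z-Q =  9 → J
  i=17: V-C = 19 → T
  i=18: L-W = 15 → P
  i=19: V-P =  6 → G
  i=20: Z-Y =  1 → B
  i=21: I-W = 12 → M
  i=22: U-Y = 22 → W
  i=23: K-B =  9 → J
  i=24: G-N = 19 → T
  i=25: E-P = 15 → P
  i=26: N-H =  6 → G
  i=27: H-G =  1 → B
  i=28: B-P = 12 → M
  i=29: B-F = 22 → W
  i=30: U-L =  9 → J
  i=31: P-W = 19 → T
  i=32: X-I = 15 → P
  i=33: U-O =  6 → G
  i=34: T-S =  1 → B
  i=35: A-O = 12 → M
  i=36: N-R = 22 → W
  i=37: J-A =  9 → J
  i=38: L-S = 19 → T
  i=39: J-U = 15 → P
  i=40: D-X =  6 → G
  shifts repeat with period 7: MWJTPGB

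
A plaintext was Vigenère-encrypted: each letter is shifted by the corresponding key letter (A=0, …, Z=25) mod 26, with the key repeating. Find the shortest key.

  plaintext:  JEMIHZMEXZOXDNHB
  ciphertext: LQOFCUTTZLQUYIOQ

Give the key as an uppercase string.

  i= 0: L-J =  2 → C
  i= 1: Q-E = 12 → M
  i= 2: O-M =  2 → C
  i= 3: F-I = 23 → X
  i= 4: C-H = 21 → V
  i= 5: U-Z = 21 → V
  i= 6: T-M =  7 → H
  i= 7: T-E = 15 → P
  i= 8: Z-X =  2 → C
  i= 9: L-Z = 12 → M
  i=10: Q-O =  2 → C
  i=11: U-X = 23 → X
  i=12: Y-D = 21 → V
  i=13: I-N = 21 → V
  i=14: O-H =  7 → H
  i=15: Q-B = 15 → P
  shifts repeat with period 8: CMCXVVHP

CMCXVVHP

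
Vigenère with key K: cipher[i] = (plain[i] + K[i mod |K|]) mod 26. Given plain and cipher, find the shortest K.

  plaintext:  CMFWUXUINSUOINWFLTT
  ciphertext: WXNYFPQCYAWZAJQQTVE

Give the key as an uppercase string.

ULICLSW

  i= 0: W-C = 20 → U
  i= 1: X-M = 11 → L
  i= 2: N-F =  8 → I
  i= 3: Y-W =  2 → C
  i= 4: F-U = 11 → L
  i= 5: P-X = 18 → S
  i= 6: Q-U = 22 → W
  i= 7: C-I = 20 → U
  i= 8: Y-N = 11 → L
  i= 9: A-S =  8 → I
  i=10: W-U =  2 → C
  i=11: Z-O = 11 → L
  i=12: A-I = 18 → S
  i=13: J-N = 22 → W
  i=14: Q-W = 20 → U
  i=15: Q-F = 11 → L
  i=16: T-L =  8 → I
  i=17: V-T =  2 → C
  i=18: E-T = 11 → L
  shifts repeat with period 7: ULICLSW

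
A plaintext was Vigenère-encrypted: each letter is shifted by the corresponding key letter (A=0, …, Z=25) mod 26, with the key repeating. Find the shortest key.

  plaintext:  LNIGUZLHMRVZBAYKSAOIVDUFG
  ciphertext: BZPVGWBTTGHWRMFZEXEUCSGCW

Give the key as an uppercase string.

  i= 0: B-L = 16 → Q
  i= 1: Z-N = 12 → M
  i= 2: P-I =  7 → H
  i= 3: V-G = 15 → P
  i= 4: G-U = 12 → M
  i= 5: W-Z = 23 → X
  i= 6: B-L = 16 → Q
  i= 7: T-H = 12 → M
  i= 8: T-M =  7 → H
  i= 9: G-R = 15 → P
  i=10: H-V = 12 → M
  i=11: W-Z = 23 → X
  i=12: R-B = 16 → Q
  i=13: M-A = 12 → M
  i=14: F-Y =  7 → H
  i=15: Z-K = 15 → P
  i=16: E-S = 12 → M
  i=17: X-A = 23 → X
  i=18: E-O = 16 → Q
  i=19: U-I = 12 → M
  i=20: C-V =  7 → H
  i=21: S-D = 15 → P
  i=22: G-U = 12 → M
  i=23: C-F = 23 → X
  i=24: W-G = 16 → Q
  shifts repeat with period 6: QMHPMX

QMHPMX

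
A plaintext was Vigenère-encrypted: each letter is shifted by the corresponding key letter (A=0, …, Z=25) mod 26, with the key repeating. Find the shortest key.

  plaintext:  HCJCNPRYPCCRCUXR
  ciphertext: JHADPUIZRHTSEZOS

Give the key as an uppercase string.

CFRB

  i= 0: J-H =  2 → C
  i= 1: H-C =  5 → F
  i= 2: A-J = 17 → R
  i= 3: D-C =  1 → B
  i= 4: P-N =  2 → C
  i= 5: U-P =  5 → F
  i= 6: I-R = 17 → R
  i= 7: Z-Y =  1 → B
  i= 8: R-P =  2 → C
  i= 9: H-C =  5 → F
  i=10: T-C = 17 → R
  i=11: S-R =  1 → B
  i=12: E-C =  2 → C
  i=13: Z-U =  5 → F
  i=14: O-X = 17 → R
  i=15: S-R =  1 → B
  shifts repeat with period 4: CFRB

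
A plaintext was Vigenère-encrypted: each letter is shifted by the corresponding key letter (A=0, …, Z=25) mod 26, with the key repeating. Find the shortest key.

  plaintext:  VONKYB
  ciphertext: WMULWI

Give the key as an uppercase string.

BYH

  i= 0: W-V =  1 → B
  i= 1: M-O = 24 → Y
  i= 2: U-N =  7 → H
  i= 3: L-K =  1 → B
  i= 4: W-Y = 24 → Y
  i= 5: I-B =  7 → H
  shifts repeat with period 3: BYH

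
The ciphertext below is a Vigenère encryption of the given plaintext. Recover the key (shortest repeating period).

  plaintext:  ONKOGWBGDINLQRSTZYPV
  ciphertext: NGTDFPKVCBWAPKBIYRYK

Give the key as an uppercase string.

ZTJP

  i= 0: N-O = 25 → Z
  i= 1: G-N = 19 → T
  i= 2: T-K =  9 → J
  i= 3: D-O = 15 → P
  i= 4: F-G = 25 → Z
  i= 5: P-W = 19 → T
  i= 6: K-B =  9 → J
  i= 7: V-G = 15 → P
  i= 8: C-D = 25 → Z
  i= 9: B-I = 19 → T
  i=10: W-N =  9 → J
  i=11: A-L = 15 → P
  i=12: P-Q = 25 → Z
  i=13: K-R = 19 → T
  i=14: B-S =  9 → J
  i=15: I-T = 15 → P
  i=16: Y-Z = 25 → Z
  i=17: R-Y = 19 → T
  i=18: Y-P =  9 → J
  i=19: K-V = 15 → P
  shifts repeat with period 4: ZTJP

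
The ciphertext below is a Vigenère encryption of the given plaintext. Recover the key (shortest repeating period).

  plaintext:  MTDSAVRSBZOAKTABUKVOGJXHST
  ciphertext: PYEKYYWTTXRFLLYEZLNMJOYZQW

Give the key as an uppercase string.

DFBSY

  i= 0: P-M =  3 → D
  i= 1: Y-T =  5 → F
  i= 2: E-D =  1 → B
  i= 3: K-S = 18 → S
  i= 4: Y-A = 24 → Y
  i= 5: Y-V =  3 → D
  i= 6: W-R =  5 → F
  i= 7: T-S =  1 → B
  i= 8: T-B = 18 → S
  i= 9: X-Z = 24 → Y
  i=10: R-O =  3 → D
  i=11: F-A =  5 → F
  i=12: L-K =  1 → B
  i=13: L-T = 18 → S
  i=14: Y-A = 24 → Y
  i=15: E-B =  3 → D
  i=16: Z-U =  5 → F
  i=17: L-K =  1 → B
  i=18: N-V = 18 → S
  i=19: M-O = 24 → Y
  i=20: J-G =  3 → D
  i=21: O-J =  5 → F
  i=22: Y-X =  1 → B
  i=23: Z-H = 18 → S
  i=24: Q-S = 24 → Y
  i=25: W-T =  3 → D
  shifts repeat with period 5: DFBSY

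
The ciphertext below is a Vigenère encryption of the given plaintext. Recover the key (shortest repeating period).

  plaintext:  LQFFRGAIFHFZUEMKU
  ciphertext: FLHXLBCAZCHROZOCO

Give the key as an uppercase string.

UVCS

  i= 0: F-L = 20 → U
  i= 1: L-Q = 21 → V
  i= 2: H-F =  2 → C
  i= 3: X-F = 18 → S
  i= 4: L-R = 20 → U
  i= 5: B-G = 21 → V
  i= 6: C-A =  2 → C
  i= 7: A-I = 18 → S
  i= 8: Z-F = 20 → U
  i= 9: C-H = 21 → V
  i=10: H-F =  2 → C
  i=11: R-Z = 18 → S
  i=12: O-U = 20 → U
  i=13: Z-E = 21 → V
  i=14: O-M =  2 → C
  i=15: C-K = 18 → S
  i=16: O-U = 20 → U
  shifts repeat with period 4: UVCS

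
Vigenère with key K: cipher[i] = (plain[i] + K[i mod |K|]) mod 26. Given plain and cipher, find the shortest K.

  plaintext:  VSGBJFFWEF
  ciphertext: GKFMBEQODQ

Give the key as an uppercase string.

  i= 0: G-V = 11 → L
  i= 1: K-S = 18 → S
  i= 2: F-G = 25 → Z
  i= 3: M-B = 11 → L
  i= 4: B-J = 18 → S
  i= 5: E-F = 25 → Z
  i= 6: Q-F = 11 → L
  i= 7: O-W = 18 → S
  i= 8: D-E = 25 → Z
  i= 9: Q-F = 11 → L
  shifts repeat with period 3: LSZ

LSZ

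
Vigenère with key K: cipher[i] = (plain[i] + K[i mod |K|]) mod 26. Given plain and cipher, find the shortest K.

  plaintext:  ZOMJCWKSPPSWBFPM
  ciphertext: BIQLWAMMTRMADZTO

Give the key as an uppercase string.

  i= 0: B-Z =  2 → C
  i= 1: I-O = 20 → U
  i= 2: Q-M =  4 → E
  i= 3: L-J =  2 → C
  i= 4: W-C = 20 → U
  i= 5: A-W =  4 → E
  i= 6: M-K =  2 → C
  i= 7: M-S = 20 → U
  i= 8: T-P =  4 → E
  i= 9: R-P =  2 → C
  i=10: M-S = 20 → U
  i=11: A-W =  4 → E
  i=12: D-B =  2 → C
  i=13: Z-F = 20 → U
  i=14: T-P =  4 → E
  i=15: O-M =  2 → C
  shifts repeat with period 3: CUE

CUE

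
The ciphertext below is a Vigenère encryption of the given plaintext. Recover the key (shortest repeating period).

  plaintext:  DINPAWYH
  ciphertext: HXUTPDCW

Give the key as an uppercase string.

  i= 0: H-D =  4 → E
  i= 1: X-I = 15 → P
  i= 2: U-N =  7 → H
  i= 3: T-P =  4 → E
  i= 4: P-A = 15 → P
  i= 5: D-W =  7 → H
  i= 6: C-Y =  4 → E
  i= 7: W-H = 15 → P
  shifts repeat with period 3: EPH

EPH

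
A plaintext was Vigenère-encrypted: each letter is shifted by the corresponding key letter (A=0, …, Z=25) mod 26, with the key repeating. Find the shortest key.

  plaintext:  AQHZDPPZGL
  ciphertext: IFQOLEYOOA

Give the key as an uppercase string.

IPJP

  i= 0: I-A =  8 → I
  i= 1: F-Q = 15 → P
  i= 2: Q-H =  9 → J
  i= 3: O-Z = 15 → P
  i= 4: L-D =  8 → I
  i= 5: E-P = 15 → P
  i= 6: Y-P =  9 → J
  i= 7: O-Z = 15 → P
  i= 8: O-G =  8 → I
  i= 9: A-L = 15 → P
  shifts repeat with period 4: IPJP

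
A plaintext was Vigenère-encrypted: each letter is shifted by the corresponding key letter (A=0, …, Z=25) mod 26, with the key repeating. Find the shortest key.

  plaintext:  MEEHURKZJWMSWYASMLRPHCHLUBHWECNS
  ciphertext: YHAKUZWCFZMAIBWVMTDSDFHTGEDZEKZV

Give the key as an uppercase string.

MDWDAI

  i= 0: Y-M = 12 → M
  i= 1: H-E =  3 → D
  i= 2: A-E = 22 → W
  i= 3: K-H =  3 → D
  i= 4: U-U =  0 → A
  i= 5: Z-R =  8 → I
  i= 6: W-K = 12 → M
  i= 7: C-Z =  3 → D
  i= 8: F-J = 22 → W
  i= 9: Z-W =  3 → D
  i=10: M-M =  0 → A
  i=11: A-S =  8 → I
  i=12: I-W = 12 → M
  i=13: B-Y =  3 → D
  i=14: W-A = 22 → W
  i=15: V-S =  3 → D
  i=16: M-M =  0 → A
  i=17: T-L =  8 → I
  i=18: D-R = 12 → M
  i=19: S-P =  3 → D
  i=20: D-H = 22 → W
  i=21: F-C =  3 → D
  i=22: H-H =  0 → A
  i=23: T-L =  8 → I
  i=24: G-U = 12 → M
  i=25: E-B =  3 → D
  i=26: D-H = 22 → W
  i=27: Z-W =  3 → D
  i=28: E-E =  0 → A
  i=29: K-C =  8 → I
  i=30: Z-N = 12 → M
  i=31: V-S =  3 → D
  shifts repeat with period 6: MDWDAI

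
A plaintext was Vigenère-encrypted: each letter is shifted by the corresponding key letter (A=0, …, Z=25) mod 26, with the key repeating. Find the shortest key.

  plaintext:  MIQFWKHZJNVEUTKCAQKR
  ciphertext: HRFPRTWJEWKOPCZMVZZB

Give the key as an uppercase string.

VJPK

  i= 0: H-M = 21 → V
  i= 1: R-I =  9 → J
  i= 2: F-Q = 15 → P
  i= 3: P-F = 10 → K
  i= 4: R-W = 21 → V
  i= 5: T-K =  9 → J
  i= 6: W-H = 15 → P
  i= 7: J-Z = 10 → K
  i= 8: E-J = 21 → V
  i= 9: W-N =  9 → J
  i=10: K-V = 15 → P
  i=11: O-E = 10 → K
  i=12: P-U = 21 → V
  i=13: C-T =  9 → J
  i=14: Z-K = 15 → P
  i=15: M-C = 10 → K
  i=16: V-A = 21 → V
  i=17: Z-Q =  9 → J
  i=18: Z-K = 15 → P
  i=19: B-R = 10 → K
  shifts repeat with period 4: VJPK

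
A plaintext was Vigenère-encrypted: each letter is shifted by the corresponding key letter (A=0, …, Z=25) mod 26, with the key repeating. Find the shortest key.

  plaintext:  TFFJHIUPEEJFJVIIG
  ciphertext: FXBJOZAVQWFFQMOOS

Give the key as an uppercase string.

MSWAHRGG

  i= 0: F-T = 12 → M
  i= 1: X-F = 18 → S
  i= 2: B-F = 22 → W
  i= 3: J-J =  0 → A
  i= 4: O-H =  7 → H
  i= 5: Z-I = 17 → R
  i= 6: A-U =  6 → G
  i= 7: V-P =  6 → G
  i= 8: Q-E = 12 → M
  i= 9: W-E = 18 → S
  i=10: F-J = 22 → W
  i=11: F-F =  0 → A
  i=12: Q-J =  7 → H
  i=13: M-V = 17 → R
  i=14: O-I =  6 → G
  i=15: O-I =  6 → G
  i=16: S-G = 12 → M
  shifts repeat with period 8: MSWAHRGG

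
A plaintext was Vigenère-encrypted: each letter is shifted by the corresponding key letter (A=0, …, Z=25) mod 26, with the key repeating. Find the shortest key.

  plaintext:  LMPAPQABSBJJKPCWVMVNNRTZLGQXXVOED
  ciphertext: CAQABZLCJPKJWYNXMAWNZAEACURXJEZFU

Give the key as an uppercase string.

  i= 0: C-L = 17 → R
  i= 1: A-M = 14 → O
  i= 2: Q-P =  1 → B
  i= 3: A-A =  0 → A
  i= 4: B-P = 12 → M
  i= 5: Z-Q =  9 → J
  i= 6: L-A = 11 → L
  i= 7: C-B =  1 → B
  i= 8: J-S = 17 → R
  i= 9: P-B = 14 → O
  i=10: K-J =  1 → B
  i=11: J-J =  0 → A
  i=12: W-K = 12 → M
  i=13: Y-P =  9 → J
  i=14: N-C = 11 → L
  i=15: X-W =  1 → B
  i=16: M-V = 17 → R
  i=17: A-M = 14 → O
  i=18: W-V =  1 → B
  i=19: N-N =  0 → A
  i=20: Z-N = 12 → M
  i=21: A-R =  9 → J
  i=22: E-T = 11 → L
  i=23: A-Z =  1 → B
  i=24: C-L = 17 → R
  i=25: U-G = 14 → O
  i=26: R-Q =  1 → B
  i=27: X-X =  0 → A
  i=28: J-X = 12 → M
  i=29: E-V =  9 → J
  i=30: Z-O = 11 → L
  i=31: F-E =  1 → B
  i=32: U-D = 17 → R
  shifts repeat with period 8: ROBAMJLB

ROBAMJLB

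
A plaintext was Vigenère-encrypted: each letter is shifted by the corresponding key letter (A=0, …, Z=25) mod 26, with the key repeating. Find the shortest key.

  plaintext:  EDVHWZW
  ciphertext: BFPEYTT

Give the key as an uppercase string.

  i= 0: B-E = 23 → X
  i= 1: F-D =  2 → C
  i= 2: P-V = 20 → U
  i= 3: E-H = 23 → X
  i= 4: Y-W =  2 → C
  i= 5: T-Z = 20 → U
  i= 6: T-W = 23 → X
  shifts repeat with period 3: XCU

XCU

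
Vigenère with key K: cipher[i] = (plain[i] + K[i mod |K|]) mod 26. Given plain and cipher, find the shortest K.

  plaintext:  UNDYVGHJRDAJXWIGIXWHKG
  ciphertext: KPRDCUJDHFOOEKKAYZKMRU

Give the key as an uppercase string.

  i= 0: K-U = 16 → Q
  i= 1: P-N =  2 → C
  i= 2: R-D = 14 → O
  i= 3: D-Y =  5 → F
  i= 4: C-V =  7 → H
  i= 5: U-G = 14 → O
  i= 6: J-H =  2 → C
  i= 7: D-J = 20 → U
  i= 8: H-R = 16 → Q
  i= 9: F-D =  2 → C
  i=10: O-A = 14 → O
  i=11: O-J =  5 → F
  i=12: E-X =  7 → H
  i=13: K-W = 14 → O
  i=14: K-I =  2 → C
  i=15: A-G = 20 → U
  i=16: Y-I = 16 → Q
  i=17: Z-X =  2 → C
  i=18: K-W = 14 → O
  i=19: M-H =  5 → F
  i=20: R-K =  7 → H
  i=21: U-G = 14 → O
  shifts repeat with period 8: QCOFHOCU

QCOFHOCU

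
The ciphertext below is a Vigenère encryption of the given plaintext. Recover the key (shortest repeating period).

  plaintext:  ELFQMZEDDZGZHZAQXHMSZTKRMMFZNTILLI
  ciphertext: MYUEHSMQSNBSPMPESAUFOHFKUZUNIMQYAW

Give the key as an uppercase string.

  i= 0: M-E =  8 → I
  i= 1: Y-L = 13 → N
  i= 2: U-F = 15 → P
  i= 3: E-Q = 14 → O
  i= 4: H-M = 21 → V
  i= 5: S-Z = 19 → T
  i= 6: M-E =  8 → I
  i= 7: Q-D = 13 → N
  i= 8: S-D = 15 → P
  i= 9: N-Z = 14 → O
  i=10: B-G = 21 → V
  i=11: S-Z = 19 → T
  i=12: P-H =  8 → I
  i=13: M-Z = 13 → N
  i=14: P-A = 15 → P
  i=15: E-Q = 14 → O
  i=16: S-X = 21 → V
  i=17: A-H = 19 → T
  i=18: U-M =  8 → I
  i=19: F-S = 13 → N
  i=20: O-Z = 15 → P
  i=21: H-T = 14 → O
  i=22: F-K = 21 → V
  i=23: K-R = 19 → T
  i=24: U-M =  8 → I
  i=25: Z-M = 13 → N
  i=26: U-F = 15 → P
  i=27: N-Z = 14 → O
  i=28: I-N = 21 → V
  i=29: M-T = 19 → T
  i=30: Q-I =  8 → I
  i=31: Y-L = 13 → N
  i=32: A-L = 15 → P
  i=33: W-I = 14 → O
  shifts repeat with period 6: INPOVT

INPOVT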